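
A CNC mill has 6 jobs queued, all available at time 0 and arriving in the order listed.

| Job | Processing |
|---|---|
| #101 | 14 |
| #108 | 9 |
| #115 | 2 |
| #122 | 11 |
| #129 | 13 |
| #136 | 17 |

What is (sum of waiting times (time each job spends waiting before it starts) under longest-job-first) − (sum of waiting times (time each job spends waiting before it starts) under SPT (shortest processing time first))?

LPT (decreasing processing time): #136 #101 #129 #122 #108 #115.
#136: waits 0, runs 0→17
#101: waits 17, runs 17→31
#129: waits 31, runs 31→44
#122: waits 44, runs 44→55
#108: waits 55, runs 55→64
#115: waits 64, runs 64→66
Sum = 0+17+31+44+55+64 = 211.
SPT (increasing processing time): #115 #108 #122 #129 #101 #136.
#115: waits 0, runs 0→2
#108: waits 2, runs 2→11
#122: waits 11, runs 11→22
#129: waits 22, runs 22→35
#101: waits 35, runs 35→49
#136: waits 49, runs 49→66
Sum = 0+2+11+22+35+49 = 119.
Difference = 211 − 119 = 92.

92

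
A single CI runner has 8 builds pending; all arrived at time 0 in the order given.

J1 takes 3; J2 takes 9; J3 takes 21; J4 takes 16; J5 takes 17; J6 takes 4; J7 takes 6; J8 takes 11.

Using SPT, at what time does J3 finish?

SPT (increasing processing time): J1 J6 J7 J2 J8 J4 J5 J3.
J1: 0→3
J6: 3→7
J7: 7→13
J2: 13→22
J8: 22→33
J4: 33→49
J5: 49→66
J3: 66→87

87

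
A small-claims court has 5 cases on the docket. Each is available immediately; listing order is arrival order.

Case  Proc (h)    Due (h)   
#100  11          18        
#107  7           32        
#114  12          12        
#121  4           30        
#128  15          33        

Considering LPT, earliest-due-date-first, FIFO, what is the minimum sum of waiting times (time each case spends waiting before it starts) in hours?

93

LPT (decreasing processing time): #128 #114 #100 #107 #121.
#128: waits 0, runs 0→15
#114: waits 15, runs 15→27
#100: waits 27, runs 27→38
#107: waits 38, runs 38→45
#121: waits 45, runs 45→49
Sum = 0+15+27+38+45 = 125.
EDD (increasing due date): #114 #100 #121 #107 #128.
#114: waits 0, runs 0→12
#100: waits 12, runs 12→23
#121: waits 23, runs 23→27
#107: waits 27, runs 27→34
#128: waits 34, runs 34→49
Sum = 0+12+23+27+34 = 96.
FIFO (arrival order): #100 #107 #114 #121 #128.
#100: waits 0, runs 0→11
#107: waits 11, runs 11→18
#114: waits 18, runs 18→30
#121: waits 30, runs 30→34
#128: waits 34, runs 34→49
Sum = 0+11+18+30+34 = 93.
LPT 125, EDD 96, FIFO 93 → minimum 93.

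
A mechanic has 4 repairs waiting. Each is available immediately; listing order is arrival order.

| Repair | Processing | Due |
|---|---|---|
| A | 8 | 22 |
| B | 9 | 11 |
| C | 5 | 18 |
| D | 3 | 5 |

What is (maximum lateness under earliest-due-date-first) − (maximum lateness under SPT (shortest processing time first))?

-11

EDD (increasing due date): D B C A.
D: 0→3, due 5, lateness -2
B: 3→12, due 11, lateness 1
C: 12→17, due 18, lateness -1
A: 17→25, due 22, lateness 3
Maximum = 3.
SPT (increasing processing time): D C A B.
D: 0→3, due 5, lateness -2
C: 3→8, due 18, lateness -10
A: 8→16, due 22, lateness -6
B: 16→25, due 11, lateness 14
Maximum = 14.
Difference = 3 − 14 = -11.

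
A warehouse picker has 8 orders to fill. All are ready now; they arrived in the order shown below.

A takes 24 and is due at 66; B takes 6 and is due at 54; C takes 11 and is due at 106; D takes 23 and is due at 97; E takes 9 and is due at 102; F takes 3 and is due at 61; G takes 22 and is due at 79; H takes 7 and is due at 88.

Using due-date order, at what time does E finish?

EDD (increasing due date): B F A G H D E C.
B: 0→6
F: 6→9
A: 9→33
G: 33→55
H: 55→62
D: 62→85
E: 85→94

94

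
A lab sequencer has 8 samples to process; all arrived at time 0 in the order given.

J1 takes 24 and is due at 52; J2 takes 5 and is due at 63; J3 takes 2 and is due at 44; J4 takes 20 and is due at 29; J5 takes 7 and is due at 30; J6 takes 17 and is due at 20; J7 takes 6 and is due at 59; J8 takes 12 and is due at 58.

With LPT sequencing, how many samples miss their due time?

7

LPT (decreasing processing time): J1 J4 J6 J8 J5 J7 J2 J3.
J1: 0→24, due 52, tardiness 0
J4: 24→44, due 29, tardiness 15
J6: 44→61, due 20, tardiness 41
J8: 61→73, due 58, tardiness 15
J5: 73→80, due 30, tardiness 50
J7: 80→86, due 59, tardiness 27
J2: 86→91, due 63, tardiness 28
J3: 91→93, due 44, tardiness 49
Late samples: 7.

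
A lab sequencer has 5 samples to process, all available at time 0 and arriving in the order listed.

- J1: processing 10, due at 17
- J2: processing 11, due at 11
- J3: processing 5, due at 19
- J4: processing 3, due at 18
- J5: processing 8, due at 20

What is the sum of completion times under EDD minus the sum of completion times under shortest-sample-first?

EDD (increasing due date): J2 J1 J4 J3 J5.
J2: 0→11
J1: 11→21
J4: 21→24
J3: 24→29
J5: 29→37
Sum = 11+21+24+29+37 = 122.
SPT (increasing processing time): J4 J3 J5 J1 J2.
J4: 0→3
J3: 3→8
J5: 8→16
J1: 16→26
J2: 26→37
Sum = 3+8+16+26+37 = 90.
Difference = 122 − 90 = 32.

32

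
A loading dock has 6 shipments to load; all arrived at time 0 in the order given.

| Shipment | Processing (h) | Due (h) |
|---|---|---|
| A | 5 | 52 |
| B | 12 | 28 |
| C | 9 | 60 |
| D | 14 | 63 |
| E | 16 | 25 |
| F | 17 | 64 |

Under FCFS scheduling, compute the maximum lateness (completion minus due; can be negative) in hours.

31

FIFO (arrival order): A B C D E F.
A: 0→5, due 52, lateness -47
B: 5→17, due 28, lateness -11
C: 17→26, due 60, lateness -34
D: 26→40, due 63, lateness -23
E: 40→56, due 25, lateness 31
F: 56→73, due 64, lateness 9
Maximum = 31.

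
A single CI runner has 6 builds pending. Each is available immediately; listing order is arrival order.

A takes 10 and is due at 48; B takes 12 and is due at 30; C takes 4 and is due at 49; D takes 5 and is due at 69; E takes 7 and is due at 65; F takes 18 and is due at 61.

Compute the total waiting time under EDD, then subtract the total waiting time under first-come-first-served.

EDD (increasing due date): B A C F E D.
B: waits 0, runs 0→12
A: waits 12, runs 12→22
C: waits 22, runs 22→26
F: waits 26, runs 26→44
E: waits 44, runs 44→51
D: waits 51, runs 51→56
Sum = 0+12+22+26+44+51 = 155.
FIFO (arrival order): A B C D E F.
A: waits 0, runs 0→10
B: waits 10, runs 10→22
C: waits 22, runs 22→26
D: waits 26, runs 26→31
E: waits 31, runs 31→38
F: waits 38, runs 38→56
Sum = 0+10+22+26+31+38 = 127.
Difference = 155 − 127 = 28.

28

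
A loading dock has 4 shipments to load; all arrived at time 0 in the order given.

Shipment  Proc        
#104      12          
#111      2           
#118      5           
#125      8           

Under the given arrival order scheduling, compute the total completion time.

FIFO (arrival order): #104 #111 #118 #125.
#104: 0→12
#111: 12→14
#118: 14→19
#125: 19→27
Sum = 12+14+19+27 = 72.

72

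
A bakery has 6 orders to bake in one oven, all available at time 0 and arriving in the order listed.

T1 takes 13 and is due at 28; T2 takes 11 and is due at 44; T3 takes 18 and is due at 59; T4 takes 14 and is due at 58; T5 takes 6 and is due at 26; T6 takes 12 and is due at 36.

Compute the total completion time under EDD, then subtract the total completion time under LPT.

-66

EDD (increasing due date): T5 T1 T6 T2 T4 T3.
T5: 0→6
T1: 6→19
T6: 19→31
T2: 31→42
T4: 42→56
T3: 56→74
Sum = 6+19+31+42+56+74 = 228.
LPT (decreasing processing time): T3 T4 T1 T6 T2 T5.
T3: 0→18
T4: 18→32
T1: 32→45
T6: 45→57
T2: 57→68
T5: 68→74
Sum = 18+32+45+57+68+74 = 294.
Difference = 228 − 294 = -66.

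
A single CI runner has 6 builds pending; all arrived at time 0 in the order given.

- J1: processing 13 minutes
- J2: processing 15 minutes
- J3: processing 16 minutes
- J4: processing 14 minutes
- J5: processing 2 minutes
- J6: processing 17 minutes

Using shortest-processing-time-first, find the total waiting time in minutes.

SPT (increasing processing time): J5 J1 J4 J2 J3 J6.
J5: waits 0, runs 0→2
J1: waits 2, runs 2→15
J4: waits 15, runs 15→29
J2: waits 29, runs 29→44
J3: waits 44, runs 44→60
J6: waits 60, runs 60→77
Sum = 0+2+15+29+44+60 = 150.

150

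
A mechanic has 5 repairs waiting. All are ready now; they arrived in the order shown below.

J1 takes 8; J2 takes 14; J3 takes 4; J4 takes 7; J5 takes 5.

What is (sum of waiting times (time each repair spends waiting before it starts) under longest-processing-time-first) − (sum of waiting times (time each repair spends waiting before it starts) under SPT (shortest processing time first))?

LPT (decreasing processing time): J2 J1 J4 J5 J3.
J2: waits 0, runs 0→14
J1: waits 14, runs 14→22
J4: waits 22, runs 22→29
J5: waits 29, runs 29→34
J3: waits 34, runs 34→38
Sum = 0+14+22+29+34 = 99.
SPT (increasing processing time): J3 J5 J4 J1 J2.
J3: waits 0, runs 0→4
J5: waits 4, runs 4→9
J4: waits 9, runs 9→16
J1: waits 16, runs 16→24
J2: waits 24, runs 24→38
Sum = 0+4+9+16+24 = 53.
Difference = 99 − 53 = 46.

46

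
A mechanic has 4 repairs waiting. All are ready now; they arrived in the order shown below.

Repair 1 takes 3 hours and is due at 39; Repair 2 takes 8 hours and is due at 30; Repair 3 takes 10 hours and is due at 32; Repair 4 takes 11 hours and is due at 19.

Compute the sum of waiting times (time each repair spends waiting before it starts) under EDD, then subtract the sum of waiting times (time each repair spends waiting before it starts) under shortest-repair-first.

EDD (increasing due date): Repair 4 Repair 2 Repair 3 Repair 1.
Repair 4: waits 0, runs 0→11
Repair 2: waits 11, runs 11→19
Repair 3: waits 19, runs 19→29
Repair 1: waits 29, runs 29→32
Sum = 0+11+19+29 = 59.
SPT (increasing processing time): Repair 1 Repair 2 Repair 3 Repair 4.
Repair 1: waits 0, runs 0→3
Repair 2: waits 3, runs 3→11
Repair 3: waits 11, runs 11→21
Repair 4: waits 21, runs 21→32
Sum = 0+3+11+21 = 35.
Difference = 59 − 35 = 24.

24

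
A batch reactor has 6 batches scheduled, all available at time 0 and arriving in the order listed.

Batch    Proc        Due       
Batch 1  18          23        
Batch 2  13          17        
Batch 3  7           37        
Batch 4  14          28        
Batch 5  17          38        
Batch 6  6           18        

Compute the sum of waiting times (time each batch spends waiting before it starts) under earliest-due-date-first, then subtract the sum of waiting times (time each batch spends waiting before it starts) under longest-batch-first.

EDD (increasing due date): Batch 2 Batch 6 Batch 1 Batch 4 Batch 3 Batch 5.
Batch 2: waits 0, runs 0→13
Batch 6: waits 13, runs 13→19
Batch 1: waits 19, runs 19→37
Batch 4: waits 37, runs 37→51
Batch 3: waits 51, runs 51→58
Batch 5: waits 58, runs 58→75
Sum = 0+13+19+37+51+58 = 178.
LPT (decreasing processing time): Batch 1 Batch 5 Batch 4 Batch 2 Batch 3 Batch 6.
Batch 1: waits 0, runs 0→18
Batch 5: waits 18, runs 18→35
Batch 4: waits 35, runs 35→49
Batch 2: waits 49, runs 49→62
Batch 3: waits 62, runs 62→69
Batch 6: waits 69, runs 69→75
Sum = 0+18+35+49+62+69 = 233.
Difference = 178 − 233 = -55.

-55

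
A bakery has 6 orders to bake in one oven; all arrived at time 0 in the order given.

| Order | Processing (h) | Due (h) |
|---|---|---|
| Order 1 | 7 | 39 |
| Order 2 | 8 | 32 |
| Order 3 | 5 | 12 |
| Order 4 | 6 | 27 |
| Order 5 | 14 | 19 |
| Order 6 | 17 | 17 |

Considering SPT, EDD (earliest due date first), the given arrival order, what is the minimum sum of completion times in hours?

SPT (increasing processing time): Order 3 Order 4 Order 1 Order 2 Order 5 Order 6.
Order 3: 0→5
Order 4: 5→11
Order 1: 11→18
Order 2: 18→26
Order 5: 26→40
Order 6: 40→57
Sum = 5+11+18+26+40+57 = 157.
EDD (increasing due date): Order 3 Order 6 Order 5 Order 4 Order 2 Order 1.
Order 3: 0→5
Order 6: 5→22
Order 5: 22→36
Order 4: 36→42
Order 2: 42→50
Order 1: 50→57
Sum = 5+22+36+42+50+57 = 212.
FIFO (arrival order): Order 1 Order 2 Order 3 Order 4 Order 5 Order 6.
Order 1: 0→7
Order 2: 7→15
Order 3: 15→20
Order 4: 20→26
Order 5: 26→40
Order 6: 40→57
Sum = 7+15+20+26+40+57 = 165.
SPT 157, EDD 212, FIFO 165 → minimum 157.

157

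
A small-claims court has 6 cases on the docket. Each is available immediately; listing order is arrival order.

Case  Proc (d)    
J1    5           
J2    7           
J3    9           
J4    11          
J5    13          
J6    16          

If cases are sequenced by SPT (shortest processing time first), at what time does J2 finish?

12

SPT (increasing processing time): J1 J2 J3 J4 J5 J6.
J1: 0→5
J2: 5→12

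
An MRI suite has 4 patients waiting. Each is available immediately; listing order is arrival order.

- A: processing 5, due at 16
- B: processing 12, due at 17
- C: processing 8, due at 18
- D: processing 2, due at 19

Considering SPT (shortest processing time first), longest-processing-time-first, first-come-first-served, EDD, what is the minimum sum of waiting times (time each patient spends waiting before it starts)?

24

SPT (increasing processing time): D A C B.
D: waits 0, runs 0→2
A: waits 2, runs 2→7
C: waits 7, runs 7→15
B: waits 15, runs 15→27
Sum = 0+2+7+15 = 24.
LPT (decreasing processing time): B C A D.
B: waits 0, runs 0→12
C: waits 12, runs 12→20
A: waits 20, runs 20→25
D: waits 25, runs 25→27
Sum = 0+12+20+25 = 57.
FIFO (arrival order): A B C D.
A: waits 0, runs 0→5
B: waits 5, runs 5→17
C: waits 17, runs 17→25
D: waits 25, runs 25→27
Sum = 0+5+17+25 = 47.
EDD (increasing due date): A B C D.
A: waits 0, runs 0→5
B: waits 5, runs 5→17
C: waits 17, runs 17→25
D: waits 25, runs 25→27
Sum = 0+5+17+25 = 47.
SPT 24, LPT 57, FIFO 47, EDD 47 → minimum 24.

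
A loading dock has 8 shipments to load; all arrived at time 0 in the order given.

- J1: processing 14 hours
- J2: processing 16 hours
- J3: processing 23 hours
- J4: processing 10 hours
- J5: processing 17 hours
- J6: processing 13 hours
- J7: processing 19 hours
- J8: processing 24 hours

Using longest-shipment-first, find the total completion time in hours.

LPT (decreasing processing time): J8 J3 J7 J5 J2 J1 J6 J4.
J8: 0→24
J3: 24→47
J7: 47→66
J5: 66→83
J2: 83→99
J1: 99→113
J6: 113→126
J4: 126→136
Sum = 24+47+66+83+99+113+126+136 = 694.

694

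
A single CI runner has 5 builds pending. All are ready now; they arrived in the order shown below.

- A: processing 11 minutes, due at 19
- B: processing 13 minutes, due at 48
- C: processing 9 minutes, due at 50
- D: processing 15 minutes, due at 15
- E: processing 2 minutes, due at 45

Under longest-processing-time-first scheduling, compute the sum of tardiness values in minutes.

LPT (decreasing processing time): D B A C E.
D: 0→15, due 15, tardiness 0
B: 15→28, due 48, tardiness 0
A: 28→39, due 19, tardiness 20
C: 39→48, due 50, tardiness 0
E: 48→50, due 45, tardiness 5
Sum = 0+0+20+0+5 = 25.

25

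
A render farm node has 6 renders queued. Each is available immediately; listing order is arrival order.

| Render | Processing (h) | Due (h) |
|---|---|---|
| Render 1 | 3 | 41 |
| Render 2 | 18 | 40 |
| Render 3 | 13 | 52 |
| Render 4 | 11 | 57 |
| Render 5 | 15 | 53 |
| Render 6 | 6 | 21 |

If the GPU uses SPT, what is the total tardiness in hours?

26

SPT (increasing processing time): Render 1 Render 6 Render 4 Render 3 Render 5 Render 2.
Render 1: 0→3, due 41, tardiness 0
Render 6: 3→9, due 21, tardiness 0
Render 4: 9→20, due 57, tardiness 0
Render 3: 20→33, due 52, tardiness 0
Render 5: 33→48, due 53, tardiness 0
Render 2: 48→66, due 40, tardiness 26
Sum = 0+0+0+0+0+26 = 26.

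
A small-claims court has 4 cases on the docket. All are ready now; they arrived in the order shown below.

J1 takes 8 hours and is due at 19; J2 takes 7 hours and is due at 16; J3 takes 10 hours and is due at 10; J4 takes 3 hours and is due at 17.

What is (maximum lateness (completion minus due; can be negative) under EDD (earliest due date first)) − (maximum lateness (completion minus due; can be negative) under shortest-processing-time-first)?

EDD (increasing due date): J3 J2 J4 J1.
J3: 0→10, due 10, lateness 0
J2: 10→17, due 16, lateness 1
J4: 17→20, due 17, lateness 3
J1: 20→28, due 19, lateness 9
Maximum = 9.
SPT (increasing processing time): J4 J2 J1 J3.
J4: 0→3, due 17, lateness -14
J2: 3→10, due 16, lateness -6
J1: 10→18, due 19, lateness -1
J3: 18→28, due 10, lateness 18
Maximum = 18.
Difference = 9 − 18 = -9.

-9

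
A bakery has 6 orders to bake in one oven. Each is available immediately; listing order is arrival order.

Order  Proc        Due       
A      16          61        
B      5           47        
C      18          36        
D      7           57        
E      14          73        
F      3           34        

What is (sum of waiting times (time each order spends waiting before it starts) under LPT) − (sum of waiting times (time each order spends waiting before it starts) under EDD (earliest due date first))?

LPT (decreasing processing time): C A E D B F.
C: waits 0, runs 0→18
A: waits 18, runs 18→34
E: waits 34, runs 34→48
D: waits 48, runs 48→55
B: waits 55, runs 55→60
F: waits 60, runs 60→63
Sum = 0+18+34+48+55+60 = 215.
EDD (increasing due date): F C B D A E.
F: waits 0, runs 0→3
C: waits 3, runs 3→21
B: waits 21, runs 21→26
D: waits 26, runs 26→33
A: waits 33, runs 33→49
E: waits 49, runs 49→63
Sum = 0+3+21+26+33+49 = 132.
Difference = 215 − 132 = 83.

83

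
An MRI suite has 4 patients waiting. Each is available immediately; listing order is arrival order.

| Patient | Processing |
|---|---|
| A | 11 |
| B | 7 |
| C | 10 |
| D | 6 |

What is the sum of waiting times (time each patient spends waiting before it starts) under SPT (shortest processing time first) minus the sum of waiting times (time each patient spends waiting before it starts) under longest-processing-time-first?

SPT (increasing processing time): D B C A.
D: waits 0, runs 0→6
B: waits 6, runs 6→13
C: waits 13, runs 13→23
A: waits 23, runs 23→34
Sum = 0+6+13+23 = 42.
LPT (decreasing processing time): A C B D.
A: waits 0, runs 0→11
C: waits 11, runs 11→21
B: waits 21, runs 21→28
D: waits 28, runs 28→34
Sum = 0+11+21+28 = 60.
Difference = 42 − 60 = -18.

-18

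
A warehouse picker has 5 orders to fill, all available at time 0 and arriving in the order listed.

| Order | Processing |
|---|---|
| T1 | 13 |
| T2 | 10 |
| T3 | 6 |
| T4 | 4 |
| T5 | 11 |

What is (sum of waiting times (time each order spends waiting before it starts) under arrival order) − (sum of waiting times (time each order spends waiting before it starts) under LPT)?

FIFO (arrival order): T1 T2 T3 T4 T5.
T1: waits 0, runs 0→13
T2: waits 13, runs 13→23
T3: waits 23, runs 23→29
T4: waits 29, runs 29→33
T5: waits 33, runs 33→44
Sum = 0+13+23+29+33 = 98.
LPT (decreasing processing time): T1 T5 T2 T3 T4.
T1: waits 0, runs 0→13
T5: waits 13, runs 13→24
T2: waits 24, runs 24→34
T3: waits 34, runs 34→40
T4: waits 40, runs 40→44
Sum = 0+13+24+34+40 = 111.
Difference = 98 − 111 = -13.

-13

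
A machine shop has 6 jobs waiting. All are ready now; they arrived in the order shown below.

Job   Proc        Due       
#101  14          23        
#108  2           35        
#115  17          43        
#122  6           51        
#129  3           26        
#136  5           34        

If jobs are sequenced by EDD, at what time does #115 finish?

EDD (increasing due date): #101 #129 #136 #108 #115 #122.
#101: 0→14
#129: 14→17
#136: 17→22
#108: 22→24
#115: 24→41

41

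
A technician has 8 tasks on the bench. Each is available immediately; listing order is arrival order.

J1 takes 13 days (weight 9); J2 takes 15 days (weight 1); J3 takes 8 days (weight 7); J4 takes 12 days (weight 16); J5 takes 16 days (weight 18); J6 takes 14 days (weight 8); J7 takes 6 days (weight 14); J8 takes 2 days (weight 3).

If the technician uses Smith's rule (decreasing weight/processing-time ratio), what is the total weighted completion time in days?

2551

WSPT (decreasing weight/processing-time ratio): J7 J8 J4 J5 J3 J1 J6 J2.
J7: finishes 6, weight 14, w·C = 84
J8: finishes 8, weight 3, w·C = 24
J4: finishes 20, weight 16, w·C = 320
J5: finishes 36, weight 18, w·C = 648
J3: finishes 44, weight 7, w·C = 308
J1: finishes 57, weight 9, w·C = 513
J6: finishes 71, weight 8, w·C = 568
J2: finishes 86, weight 1, w·C = 86
Sum = 84+24+320+648+308+513+568+86 = 2551.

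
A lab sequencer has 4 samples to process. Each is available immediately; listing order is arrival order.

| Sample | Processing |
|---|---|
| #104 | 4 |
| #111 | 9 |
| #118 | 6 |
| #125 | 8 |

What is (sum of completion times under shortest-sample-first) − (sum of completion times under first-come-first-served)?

-4

SPT (increasing processing time): #104 #118 #125 #111.
#104: 0→4
#118: 4→10
#125: 10→18
#111: 18→27
Sum = 4+10+18+27 = 59.
FIFO (arrival order): #104 #111 #118 #125.
#104: 0→4
#111: 4→13
#118: 13→19
#125: 19→27
Sum = 4+13+19+27 = 63.
Difference = 59 − 63 = -4.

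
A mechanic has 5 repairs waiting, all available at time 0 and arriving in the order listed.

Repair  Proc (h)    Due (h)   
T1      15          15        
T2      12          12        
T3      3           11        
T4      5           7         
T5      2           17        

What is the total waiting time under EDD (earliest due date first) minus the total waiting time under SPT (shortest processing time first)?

EDD (increasing due date): T4 T3 T2 T1 T5.
T4: waits 0, runs 0→5
T3: waits 5, runs 5→8
T2: waits 8, runs 8→20
T1: waits 20, runs 20→35
T5: waits 35, runs 35→37
Sum = 0+5+8+20+35 = 68.
SPT (increasing processing time): T5 T3 T4 T2 T1.
T5: waits 0, runs 0→2
T3: waits 2, runs 2→5
T4: waits 5, runs 5→10
T2: waits 10, runs 10→22
T1: waits 22, runs 22→37
Sum = 0+2+5+10+22 = 39.
Difference = 68 − 39 = 29.

29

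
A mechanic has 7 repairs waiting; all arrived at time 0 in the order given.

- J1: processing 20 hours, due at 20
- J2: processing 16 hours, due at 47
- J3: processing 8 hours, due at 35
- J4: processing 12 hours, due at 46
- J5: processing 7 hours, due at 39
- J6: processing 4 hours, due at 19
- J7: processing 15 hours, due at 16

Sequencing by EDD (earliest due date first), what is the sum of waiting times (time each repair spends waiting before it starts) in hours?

EDD (increasing due date): J7 J6 J1 J3 J5 J4 J2.
J7: waits 0, runs 0→15
J6: waits 15, runs 15→19
J1: waits 19, runs 19→39
J3: waits 39, runs 39→47
J5: waits 47, runs 47→54
J4: waits 54, runs 54→66
J2: waits 66, runs 66→82
Sum = 0+15+19+39+47+54+66 = 240.

240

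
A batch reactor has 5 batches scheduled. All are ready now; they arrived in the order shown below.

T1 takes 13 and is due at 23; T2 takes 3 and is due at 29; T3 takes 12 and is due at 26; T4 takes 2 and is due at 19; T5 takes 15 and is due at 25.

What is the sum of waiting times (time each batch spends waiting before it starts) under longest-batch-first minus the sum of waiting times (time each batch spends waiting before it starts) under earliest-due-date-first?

LPT (decreasing processing time): T5 T1 T3 T2 T4.
T5: waits 0, runs 0→15
T1: waits 15, runs 15→28
T3: waits 28, runs 28→40
T2: waits 40, runs 40→43
T4: waits 43, runs 43→45
Sum = 0+15+28+40+43 = 126.
EDD (increasing due date): T4 T1 T5 T3 T2.
T4: waits 0, runs 0→2
T1: waits 2, runs 2→15
T5: waits 15, runs 15→30
T3: waits 30, runs 30→42
T2: waits 42, runs 42→45
Sum = 0+2+15+30+42 = 89.
Difference = 126 − 89 = 37.

37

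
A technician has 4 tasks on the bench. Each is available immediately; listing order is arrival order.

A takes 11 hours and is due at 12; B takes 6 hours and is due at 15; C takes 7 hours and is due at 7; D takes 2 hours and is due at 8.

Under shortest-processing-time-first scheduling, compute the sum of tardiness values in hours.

SPT (increasing processing time): D B C A.
D: 0→2, due 8, tardiness 0
B: 2→8, due 15, tardiness 0
C: 8→15, due 7, tardiness 8
A: 15→26, due 12, tardiness 14
Sum = 0+0+8+14 = 22.

22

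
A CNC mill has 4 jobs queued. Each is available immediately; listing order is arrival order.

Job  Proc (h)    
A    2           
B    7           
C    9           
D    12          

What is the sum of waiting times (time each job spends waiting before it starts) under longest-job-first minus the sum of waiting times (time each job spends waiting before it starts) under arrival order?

LPT (decreasing processing time): D C B A.
D: waits 0, runs 0→12
C: waits 12, runs 12→21
B: waits 21, runs 21→28
A: waits 28, runs 28→30
Sum = 0+12+21+28 = 61.
FIFO (arrival order): A B C D.
A: waits 0, runs 0→2
B: waits 2, runs 2→9
C: waits 9, runs 9→18
D: waits 18, runs 18→30
Sum = 0+2+9+18 = 29.
Difference = 61 − 29 = 32.

32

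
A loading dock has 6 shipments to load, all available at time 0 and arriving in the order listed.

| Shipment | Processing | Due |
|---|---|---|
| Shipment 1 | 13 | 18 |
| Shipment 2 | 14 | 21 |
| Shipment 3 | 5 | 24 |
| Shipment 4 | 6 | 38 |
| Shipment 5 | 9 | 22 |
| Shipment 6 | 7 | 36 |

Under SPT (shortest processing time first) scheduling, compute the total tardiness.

60

SPT (increasing processing time): Shipment 3 Shipment 4 Shipment 6 Shipment 5 Shipment 1 Shipment 2.
Shipment 3: 0→5, due 24, tardiness 0
Shipment 4: 5→11, due 38, tardiness 0
Shipment 6: 11→18, due 36, tardiness 0
Shipment 5: 18→27, due 22, tardiness 5
Shipment 1: 27→40, due 18, tardiness 22
Shipment 2: 40→54, due 21, tardiness 33
Sum = 0+0+0+5+22+33 = 60.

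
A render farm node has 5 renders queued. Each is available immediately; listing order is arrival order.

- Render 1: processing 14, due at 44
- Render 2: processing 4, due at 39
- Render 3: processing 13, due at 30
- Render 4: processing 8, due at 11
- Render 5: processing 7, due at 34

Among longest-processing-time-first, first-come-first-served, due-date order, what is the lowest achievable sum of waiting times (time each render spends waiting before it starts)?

LPT (decreasing processing time): Render 1 Render 3 Render 4 Render 5 Render 2.
Render 1: waits 0, runs 0→14
Render 3: waits 14, runs 14→27
Render 4: waits 27, runs 27→35
Render 5: waits 35, runs 35→42
Render 2: waits 42, runs 42→46
Sum = 0+14+27+35+42 = 118.
FIFO (arrival order): Render 1 Render 2 Render 3 Render 4 Render 5.
Render 1: waits 0, runs 0→14
Render 2: waits 14, runs 14→18
Render 3: waits 18, runs 18→31
Render 4: waits 31, runs 31→39
Render 5: waits 39, runs 39→46
Sum = 0+14+18+31+39 = 102.
EDD (increasing due date): Render 4 Render 3 Render 5 Render 2 Render 1.
Render 4: waits 0, runs 0→8
Render 3: waits 8, runs 8→21
Render 5: waits 21, runs 21→28
Render 2: waits 28, runs 28→32
Render 1: waits 32, runs 32→46
Sum = 0+8+21+28+32 = 89.
LPT 118, FIFO 102, EDD 89 → minimum 89.

89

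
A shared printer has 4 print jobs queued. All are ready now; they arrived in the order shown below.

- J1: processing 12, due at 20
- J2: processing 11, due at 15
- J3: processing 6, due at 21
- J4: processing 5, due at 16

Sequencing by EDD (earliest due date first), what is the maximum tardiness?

EDD (increasing due date): J2 J4 J1 J3.
J2: 0→11, due 15, tardiness 0
J4: 11→16, due 16, tardiness 0
J1: 16→28, due 20, tardiness 8
J3: 28→34, due 21, tardiness 13
Maximum = 13.

13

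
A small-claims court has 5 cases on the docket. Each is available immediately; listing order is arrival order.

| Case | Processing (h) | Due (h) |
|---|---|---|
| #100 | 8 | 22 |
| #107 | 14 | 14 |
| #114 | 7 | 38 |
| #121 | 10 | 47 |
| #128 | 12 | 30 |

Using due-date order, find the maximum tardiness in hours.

4

EDD (increasing due date): #107 #100 #128 #114 #121.
#107: 0→14, due 14, tardiness 0
#100: 14→22, due 22, tardiness 0
#128: 22→34, due 30, tardiness 4
#114: 34→41, due 38, tardiness 3
#121: 41→51, due 47, tardiness 4
Maximum = 4.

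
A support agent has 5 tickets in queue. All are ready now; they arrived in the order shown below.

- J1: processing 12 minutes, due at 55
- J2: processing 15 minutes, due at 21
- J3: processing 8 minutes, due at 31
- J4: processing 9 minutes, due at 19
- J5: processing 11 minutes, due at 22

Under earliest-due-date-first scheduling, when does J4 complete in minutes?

9

EDD (increasing due date): J4 J2 J5 J3 J1.
J4: 0→9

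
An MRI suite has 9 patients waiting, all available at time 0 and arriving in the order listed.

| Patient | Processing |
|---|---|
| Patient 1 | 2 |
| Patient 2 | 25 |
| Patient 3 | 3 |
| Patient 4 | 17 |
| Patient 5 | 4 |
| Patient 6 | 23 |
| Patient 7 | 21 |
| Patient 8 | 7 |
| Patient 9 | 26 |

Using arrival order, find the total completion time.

556

FIFO (arrival order): Patient 1 Patient 2 Patient 3 Patient 4 Patient 5 Patient 6 Patient 7 Patient 8 Patient 9.
Patient 1: 0→2
Patient 2: 2→27
Patient 3: 27→30
Patient 4: 30→47
Patient 5: 47→51
Patient 6: 51→74
Patient 7: 74→95
Patient 8: 95→102
Patient 9: 102→128
Sum = 2+27+30+47+51+74+95+102+128 = 556.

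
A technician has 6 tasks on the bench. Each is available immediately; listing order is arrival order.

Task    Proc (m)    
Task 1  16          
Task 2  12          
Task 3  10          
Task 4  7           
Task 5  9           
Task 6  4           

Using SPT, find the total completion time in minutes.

SPT (increasing processing time): Task 6 Task 4 Task 5 Task 3 Task 2 Task 1.
Task 6: 0→4
Task 4: 4→11
Task 5: 11→20
Task 3: 20→30
Task 2: 30→42
Task 1: 42→58
Sum = 4+11+20+30+42+58 = 165.

165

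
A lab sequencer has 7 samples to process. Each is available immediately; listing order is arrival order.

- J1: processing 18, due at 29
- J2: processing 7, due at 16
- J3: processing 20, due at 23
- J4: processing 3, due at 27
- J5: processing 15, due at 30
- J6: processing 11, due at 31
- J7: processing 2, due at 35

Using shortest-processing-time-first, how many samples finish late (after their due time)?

3

SPT (increasing processing time): J7 J4 J2 J6 J5 J1 J3.
J7: 0→2, due 35, tardiness 0
J4: 2→5, due 27, tardiness 0
J2: 5→12, due 16, tardiness 0
J6: 12→23, due 31, tardiness 0
J5: 23→38, due 30, tardiness 8
J1: 38→56, due 29, tardiness 27
J3: 56→76, due 23, tardiness 53
Late samples: 3.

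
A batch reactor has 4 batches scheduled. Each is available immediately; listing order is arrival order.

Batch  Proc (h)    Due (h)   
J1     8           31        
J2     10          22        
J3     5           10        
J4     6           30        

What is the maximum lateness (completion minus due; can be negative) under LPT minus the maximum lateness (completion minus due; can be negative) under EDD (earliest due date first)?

21

LPT (decreasing processing time): J2 J1 J4 J3.
J2: 0→10, due 22, lateness -12
J1: 10→18, due 31, lateness -13
J4: 18→24, due 30, lateness -6
J3: 24→29, due 10, lateness 19
Maximum = 19.
EDD (increasing due date): J3 J2 J4 J1.
J3: 0→5, due 10, lateness -5
J2: 5→15, due 22, lateness -7
J4: 15→21, due 30, lateness -9
J1: 21→29, due 31, lateness -2
Maximum = -2.
Difference = 19 − -2 = 21.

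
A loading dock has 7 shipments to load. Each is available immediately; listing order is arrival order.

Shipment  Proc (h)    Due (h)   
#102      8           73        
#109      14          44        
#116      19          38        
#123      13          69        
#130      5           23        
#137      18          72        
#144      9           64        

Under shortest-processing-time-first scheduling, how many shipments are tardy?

SPT (increasing processing time): #130 #102 #144 #123 #109 #137 #116.
#130: 0→5, due 23, tardiness 0
#102: 5→13, due 73, tardiness 0
#144: 13→22, due 64, tardiness 0
#123: 22→35, due 69, tardiness 0
#109: 35→49, due 44, tardiness 5
#137: 49→67, due 72, tardiness 0
#116: 67→86, due 38, tardiness 48
Late shipments: 2.

2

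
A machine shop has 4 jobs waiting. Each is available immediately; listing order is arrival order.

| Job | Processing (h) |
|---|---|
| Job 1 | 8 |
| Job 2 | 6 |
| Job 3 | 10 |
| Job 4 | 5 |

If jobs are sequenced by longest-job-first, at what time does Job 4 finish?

29

LPT (decreasing processing time): Job 3 Job 1 Job 2 Job 4.
Job 3: 0→10
Job 1: 10→18
Job 2: 18→24
Job 4: 24→29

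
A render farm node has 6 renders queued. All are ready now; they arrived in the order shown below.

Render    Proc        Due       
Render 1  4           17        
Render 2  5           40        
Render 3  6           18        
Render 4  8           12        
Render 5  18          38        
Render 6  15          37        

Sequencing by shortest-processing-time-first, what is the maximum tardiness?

SPT (increasing processing time): Render 1 Render 2 Render 3 Render 4 Render 6 Render 5.
Render 1: 0→4, due 17, tardiness 0
Render 2: 4→9, due 40, tardiness 0
Render 3: 9→15, due 18, tardiness 0
Render 4: 15→23, due 12, tardiness 11
Render 6: 23→38, due 37, tardiness 1
Render 5: 38→56, due 38, tardiness 18
Maximum = 18.

18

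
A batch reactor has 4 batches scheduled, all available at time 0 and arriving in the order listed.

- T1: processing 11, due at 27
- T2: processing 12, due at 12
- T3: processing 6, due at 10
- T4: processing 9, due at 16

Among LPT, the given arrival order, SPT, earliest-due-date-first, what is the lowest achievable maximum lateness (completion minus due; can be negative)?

LPT (decreasing processing time): T2 T1 T4 T3.
T2: 0→12, due 12, lateness 0
T1: 12→23, due 27, lateness -4
T4: 23→32, due 16, lateness 16
T3: 32→38, due 10, lateness 28
Maximum = 28.
FIFO (arrival order): T1 T2 T3 T4.
T1: 0→11, due 27, lateness -16
T2: 11→23, due 12, lateness 11
T3: 23→29, due 10, lateness 19
T4: 29→38, due 16, lateness 22
Maximum = 22.
SPT (increasing processing time): T3 T4 T1 T2.
T3: 0→6, due 10, lateness -4
T4: 6→15, due 16, lateness -1
T1: 15→26, due 27, lateness -1
T2: 26→38, due 12, lateness 26
Maximum = 26.
EDD (increasing due date): T3 T2 T4 T1.
T3: 0→6, due 10, lateness -4
T2: 6→18, due 12, lateness 6
T4: 18→27, due 16, lateness 11
T1: 27→38, due 27, lateness 11
Maximum = 11.
LPT 28, FIFO 22, SPT 26, EDD 11 → minimum 11.

11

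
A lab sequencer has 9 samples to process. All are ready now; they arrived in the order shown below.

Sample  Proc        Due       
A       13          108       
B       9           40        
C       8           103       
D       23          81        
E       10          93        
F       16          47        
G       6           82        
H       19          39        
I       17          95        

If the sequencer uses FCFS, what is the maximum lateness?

FIFO (arrival order): A B C D E F G H I.
A: 0→13, due 108, lateness -95
B: 13→22, due 40, lateness -18
C: 22→30, due 103, lateness -73
D: 30→53, due 81, lateness -28
E: 53→63, due 93, lateness -30
F: 63→79, due 47, lateness 32
G: 79→85, due 82, lateness 3
H: 85→104, due 39, lateness 65
I: 104→121, due 95, lateness 26
Maximum = 65.

65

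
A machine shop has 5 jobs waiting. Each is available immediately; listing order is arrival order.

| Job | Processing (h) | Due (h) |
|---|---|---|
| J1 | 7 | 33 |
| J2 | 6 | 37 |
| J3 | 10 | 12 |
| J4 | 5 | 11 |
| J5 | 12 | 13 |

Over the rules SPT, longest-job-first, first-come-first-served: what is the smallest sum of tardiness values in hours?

39

SPT (increasing processing time): J4 J2 J1 J3 J5.
J4: 0→5, due 11, tardiness 0
J2: 5→11, due 37, tardiness 0
J1: 11→18, due 33, tardiness 0
J3: 18→28, due 12, tardiness 16
J5: 28→40, due 13, tardiness 27
Sum = 0+0+0+16+27 = 43.
LPT (decreasing processing time): J5 J3 J1 J2 J4.
J5: 0→12, due 13, tardiness 0
J3: 12→22, due 12, tardiness 10
J1: 22→29, due 33, tardiness 0
J2: 29→35, due 37, tardiness 0
J4: 35→40, due 11, tardiness 29
Sum = 0+10+0+0+29 = 39.
FIFO (arrival order): J1 J2 J3 J4 J5.
J1: 0→7, due 33, tardiness 0
J2: 7→13, due 37, tardiness 0
J3: 13→23, due 12, tardiness 11
J4: 23→28, due 11, tardiness 17
J5: 28→40, due 13, tardiness 27
Sum = 0+0+11+17+27 = 55.
SPT 43, LPT 39, FIFO 55 → minimum 39.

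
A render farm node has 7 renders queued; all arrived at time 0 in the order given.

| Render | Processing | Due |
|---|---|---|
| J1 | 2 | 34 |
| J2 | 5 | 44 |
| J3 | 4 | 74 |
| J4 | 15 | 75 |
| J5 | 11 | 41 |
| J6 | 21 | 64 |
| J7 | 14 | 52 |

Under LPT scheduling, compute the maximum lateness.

38

LPT (decreasing processing time): J6 J4 J7 J5 J2 J3 J1.
J6: 0→21, due 64, lateness -43
J4: 21→36, due 75, lateness -39
J7: 36→50, due 52, lateness -2
J5: 50→61, due 41, lateness 20
J2: 61→66, due 44, lateness 22
J3: 66→70, due 74, lateness -4
J1: 70→72, due 34, lateness 38
Maximum = 38.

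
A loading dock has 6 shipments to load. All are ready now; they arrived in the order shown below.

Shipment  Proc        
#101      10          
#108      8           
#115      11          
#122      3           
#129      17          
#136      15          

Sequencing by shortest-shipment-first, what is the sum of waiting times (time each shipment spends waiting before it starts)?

SPT (increasing processing time): #122 #108 #101 #115 #136 #129.
#122: waits 0, runs 0→3
#108: waits 3, runs 3→11
#101: waits 11, runs 11→21
#115: waits 21, runs 21→32
#136: waits 32, runs 32→47
#129: waits 47, runs 47→64
Sum = 0+3+11+21+32+47 = 114.

114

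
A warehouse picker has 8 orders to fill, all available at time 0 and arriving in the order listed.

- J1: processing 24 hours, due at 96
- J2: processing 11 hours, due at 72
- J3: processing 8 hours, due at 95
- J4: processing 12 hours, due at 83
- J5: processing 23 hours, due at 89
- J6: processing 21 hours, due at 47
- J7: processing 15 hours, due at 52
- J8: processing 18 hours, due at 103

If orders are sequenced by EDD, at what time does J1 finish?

114

EDD (increasing due date): J6 J7 J2 J4 J5 J3 J1 J8.
J6: 0→21
J7: 21→36
J2: 36→47
J4: 47→59
J5: 59→82
J3: 82→90
J1: 90→114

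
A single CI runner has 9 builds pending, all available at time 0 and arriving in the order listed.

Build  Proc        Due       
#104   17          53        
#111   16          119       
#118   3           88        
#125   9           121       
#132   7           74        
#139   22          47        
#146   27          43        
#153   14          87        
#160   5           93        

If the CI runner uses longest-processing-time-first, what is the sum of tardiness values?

118

LPT (decreasing processing time): #146 #139 #104 #111 #153 #125 #132 #160 #118.
#146: 0→27, due 43, tardiness 0
#139: 27→49, due 47, tardiness 2
#104: 49→66, due 53, tardiness 13
#111: 66→82, due 119, tardiness 0
#153: 82→96, due 87, tardiness 9
#125: 96→105, due 121, tardiness 0
#132: 105→112, due 74, tardiness 38
#160: 112→117, due 93, tardiness 24
#118: 117→120, due 88, tardiness 32
Sum = 0+2+13+0+9+0+38+24+32 = 118.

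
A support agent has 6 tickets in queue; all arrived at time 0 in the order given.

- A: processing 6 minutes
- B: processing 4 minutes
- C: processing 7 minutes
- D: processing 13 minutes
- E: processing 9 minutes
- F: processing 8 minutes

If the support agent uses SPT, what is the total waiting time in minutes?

90

SPT (increasing processing time): B A C F E D.
B: waits 0, runs 0→4
A: waits 4, runs 4→10
C: waits 10, runs 10→17
F: waits 17, runs 17→25
E: waits 25, runs 25→34
D: waits 34, runs 34→47
Sum = 0+4+10+17+25+34 = 90.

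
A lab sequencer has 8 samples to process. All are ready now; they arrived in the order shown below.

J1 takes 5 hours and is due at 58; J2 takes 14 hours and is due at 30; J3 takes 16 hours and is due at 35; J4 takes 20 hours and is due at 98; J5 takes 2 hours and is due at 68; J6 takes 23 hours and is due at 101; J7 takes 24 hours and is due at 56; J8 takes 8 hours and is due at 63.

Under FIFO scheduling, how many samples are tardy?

FIFO (arrival order): J1 J2 J3 J4 J5 J6 J7 J8.
J1: 0→5, due 58, tardiness 0
J2: 5→19, due 30, tardiness 0
J3: 19→35, due 35, tardiness 0
J4: 35→55, due 98, tardiness 0
J5: 55→57, due 68, tardiness 0
J6: 57→80, due 101, tardiness 0
J7: 80→104, due 56, tardiness 48
J8: 104→112, due 63, tardiness 49
Late samples: 2.

2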